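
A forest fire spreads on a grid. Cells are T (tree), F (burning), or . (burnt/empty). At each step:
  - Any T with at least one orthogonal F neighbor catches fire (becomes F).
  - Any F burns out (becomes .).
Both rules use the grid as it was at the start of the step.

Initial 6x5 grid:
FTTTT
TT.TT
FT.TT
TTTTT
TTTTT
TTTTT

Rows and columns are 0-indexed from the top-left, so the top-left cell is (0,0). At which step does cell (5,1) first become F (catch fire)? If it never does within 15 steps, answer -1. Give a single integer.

Step 1: cell (5,1)='T' (+4 fires, +2 burnt)
Step 2: cell (5,1)='T' (+4 fires, +4 burnt)
Step 3: cell (5,1)='T' (+4 fires, +4 burnt)
Step 4: cell (5,1)='F' (+5 fires, +4 burnt)
  -> target ignites at step 4
Step 5: cell (5,1)='.' (+5 fires, +5 burnt)
Step 6: cell (5,1)='.' (+3 fires, +5 burnt)
Step 7: cell (5,1)='.' (+1 fires, +3 burnt)
Step 8: cell (5,1)='.' (+0 fires, +1 burnt)
  fire out at step 8

4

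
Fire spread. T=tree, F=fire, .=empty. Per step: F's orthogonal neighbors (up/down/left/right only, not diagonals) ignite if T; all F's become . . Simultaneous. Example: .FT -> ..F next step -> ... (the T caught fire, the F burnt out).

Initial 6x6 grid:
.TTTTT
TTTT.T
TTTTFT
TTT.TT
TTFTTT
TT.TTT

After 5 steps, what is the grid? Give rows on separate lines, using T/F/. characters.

Step 1: 6 trees catch fire, 2 burn out
  .TTTTT
  TTTT.T
  TTTF.F
  TTF.FT
  TF.FTT
  TT.TTT
Step 2: 9 trees catch fire, 6 burn out
  .TTTTT
  TTTF.F
  TTF...
  TF...F
  F...FT
  TF.FTT
Step 3: 8 trees catch fire, 9 burn out
  .TTFTF
  TTF...
  TF....
  F.....
  .....F
  F...FT
Step 4: 5 trees catch fire, 8 burn out
  .TF.F.
  TF....
  F.....
  ......
  ......
  .....F
Step 5: 2 trees catch fire, 5 burn out
  .F....
  F.....
  ......
  ......
  ......
  ......

.F....
F.....
......
......
......
......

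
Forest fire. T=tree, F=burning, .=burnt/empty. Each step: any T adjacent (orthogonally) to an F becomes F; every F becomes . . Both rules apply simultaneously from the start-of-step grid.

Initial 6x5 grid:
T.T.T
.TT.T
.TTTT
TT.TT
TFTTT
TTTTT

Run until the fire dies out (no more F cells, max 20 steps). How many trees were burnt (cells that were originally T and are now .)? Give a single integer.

Answer: 22

Derivation:
Step 1: +4 fires, +1 burnt (F count now 4)
Step 2: +5 fires, +4 burnt (F count now 5)
Step 3: +5 fires, +5 burnt (F count now 5)
Step 4: +4 fires, +5 burnt (F count now 4)
Step 5: +2 fires, +4 burnt (F count now 2)
Step 6: +1 fires, +2 burnt (F count now 1)
Step 7: +1 fires, +1 burnt (F count now 1)
Step 8: +0 fires, +1 burnt (F count now 0)
Fire out after step 8
Initially T: 23, now '.': 29
Total burnt (originally-T cells now '.'): 22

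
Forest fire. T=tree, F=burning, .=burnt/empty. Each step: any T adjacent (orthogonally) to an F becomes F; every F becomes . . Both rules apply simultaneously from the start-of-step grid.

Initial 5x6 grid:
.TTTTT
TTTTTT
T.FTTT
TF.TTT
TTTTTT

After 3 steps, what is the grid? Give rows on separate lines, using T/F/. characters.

Step 1: 4 trees catch fire, 2 burn out
  .TTTTT
  TTFTTT
  T..FTT
  F..TTT
  TFTTTT
Step 2: 8 trees catch fire, 4 burn out
  .TFTTT
  TF.FTT
  F...FT
  ...FTT
  F.FTTT
Step 3: 7 trees catch fire, 8 burn out
  .F.FTT
  F...FT
  .....F
  ....FT
  ...FTT

.F.FTT
F...FT
.....F
....FT
...FTT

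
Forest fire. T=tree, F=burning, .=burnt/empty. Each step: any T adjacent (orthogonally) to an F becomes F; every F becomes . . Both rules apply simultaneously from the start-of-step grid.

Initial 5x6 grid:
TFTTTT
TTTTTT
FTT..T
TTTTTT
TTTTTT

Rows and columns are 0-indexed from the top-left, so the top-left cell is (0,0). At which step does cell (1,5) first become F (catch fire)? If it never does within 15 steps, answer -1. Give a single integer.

Step 1: cell (1,5)='T' (+6 fires, +2 burnt)
Step 2: cell (1,5)='T' (+5 fires, +6 burnt)
Step 3: cell (1,5)='T' (+4 fires, +5 burnt)
Step 4: cell (1,5)='T' (+4 fires, +4 burnt)
Step 5: cell (1,5)='F' (+3 fires, +4 burnt)
  -> target ignites at step 5
Step 6: cell (1,5)='.' (+3 fires, +3 burnt)
Step 7: cell (1,5)='.' (+1 fires, +3 burnt)
Step 8: cell (1,5)='.' (+0 fires, +1 burnt)
  fire out at step 8

5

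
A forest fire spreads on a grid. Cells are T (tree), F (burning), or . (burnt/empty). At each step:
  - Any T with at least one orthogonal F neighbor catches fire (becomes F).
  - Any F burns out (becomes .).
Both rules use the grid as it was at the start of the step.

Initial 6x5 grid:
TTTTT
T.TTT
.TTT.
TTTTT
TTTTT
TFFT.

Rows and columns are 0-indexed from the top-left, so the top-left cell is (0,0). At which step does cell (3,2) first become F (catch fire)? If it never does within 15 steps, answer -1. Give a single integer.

Step 1: cell (3,2)='T' (+4 fires, +2 burnt)
Step 2: cell (3,2)='F' (+4 fires, +4 burnt)
  -> target ignites at step 2
Step 3: cell (3,2)='.' (+5 fires, +4 burnt)
Step 4: cell (3,2)='.' (+3 fires, +5 burnt)
Step 5: cell (3,2)='.' (+2 fires, +3 burnt)
Step 6: cell (3,2)='.' (+3 fires, +2 burnt)
Step 7: cell (3,2)='.' (+2 fires, +3 burnt)
Step 8: cell (3,2)='.' (+1 fires, +2 burnt)
Step 9: cell (3,2)='.' (+0 fires, +1 burnt)
  fire out at step 9

2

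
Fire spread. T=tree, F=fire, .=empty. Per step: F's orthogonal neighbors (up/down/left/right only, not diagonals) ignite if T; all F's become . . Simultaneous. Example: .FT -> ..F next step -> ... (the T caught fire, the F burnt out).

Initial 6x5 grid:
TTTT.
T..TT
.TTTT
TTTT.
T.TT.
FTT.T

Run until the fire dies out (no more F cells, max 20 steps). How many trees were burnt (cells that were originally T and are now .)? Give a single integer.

Step 1: +2 fires, +1 burnt (F count now 2)
Step 2: +2 fires, +2 burnt (F count now 2)
Step 3: +2 fires, +2 burnt (F count now 2)
Step 4: +3 fires, +2 burnt (F count now 3)
Step 5: +2 fires, +3 burnt (F count now 2)
Step 6: +1 fires, +2 burnt (F count now 1)
Step 7: +2 fires, +1 burnt (F count now 2)
Step 8: +2 fires, +2 burnt (F count now 2)
Step 9: +1 fires, +2 burnt (F count now 1)
Step 10: +1 fires, +1 burnt (F count now 1)
Step 11: +1 fires, +1 burnt (F count now 1)
Step 12: +1 fires, +1 burnt (F count now 1)
Step 13: +0 fires, +1 burnt (F count now 0)
Fire out after step 13
Initially T: 21, now '.': 29
Total burnt (originally-T cells now '.'): 20

Answer: 20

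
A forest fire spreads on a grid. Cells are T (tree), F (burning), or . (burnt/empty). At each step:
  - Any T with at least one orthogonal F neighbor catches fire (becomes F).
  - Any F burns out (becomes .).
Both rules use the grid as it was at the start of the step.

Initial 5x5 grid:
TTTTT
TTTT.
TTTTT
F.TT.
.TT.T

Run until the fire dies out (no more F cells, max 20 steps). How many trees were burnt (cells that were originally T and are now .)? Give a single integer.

Step 1: +1 fires, +1 burnt (F count now 1)
Step 2: +2 fires, +1 burnt (F count now 2)
Step 3: +3 fires, +2 burnt (F count now 3)
Step 4: +4 fires, +3 burnt (F count now 4)
Step 5: +5 fires, +4 burnt (F count now 5)
Step 6: +2 fires, +5 burnt (F count now 2)
Step 7: +1 fires, +2 burnt (F count now 1)
Step 8: +0 fires, +1 burnt (F count now 0)
Fire out after step 8
Initially T: 19, now '.': 24
Total burnt (originally-T cells now '.'): 18

Answer: 18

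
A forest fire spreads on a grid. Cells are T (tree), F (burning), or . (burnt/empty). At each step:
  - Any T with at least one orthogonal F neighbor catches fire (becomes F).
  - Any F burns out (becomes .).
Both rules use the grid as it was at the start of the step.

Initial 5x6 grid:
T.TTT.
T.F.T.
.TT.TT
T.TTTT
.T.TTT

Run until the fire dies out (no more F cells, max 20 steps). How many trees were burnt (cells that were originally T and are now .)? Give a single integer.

Answer: 15

Derivation:
Step 1: +2 fires, +1 burnt (F count now 2)
Step 2: +3 fires, +2 burnt (F count now 3)
Step 3: +2 fires, +3 burnt (F count now 2)
Step 4: +3 fires, +2 burnt (F count now 3)
Step 5: +3 fires, +3 burnt (F count now 3)
Step 6: +2 fires, +3 burnt (F count now 2)
Step 7: +0 fires, +2 burnt (F count now 0)
Fire out after step 7
Initially T: 19, now '.': 26
Total burnt (originally-T cells now '.'): 15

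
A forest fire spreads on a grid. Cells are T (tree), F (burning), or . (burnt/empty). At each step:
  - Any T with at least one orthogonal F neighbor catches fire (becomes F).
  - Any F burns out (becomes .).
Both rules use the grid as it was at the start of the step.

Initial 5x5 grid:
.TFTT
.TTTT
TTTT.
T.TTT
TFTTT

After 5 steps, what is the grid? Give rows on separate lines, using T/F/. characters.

Step 1: 5 trees catch fire, 2 burn out
  .F.FT
  .TFTT
  TTTT.
  T.TTT
  F.FTT
Step 2: 7 trees catch fire, 5 burn out
  ....F
  .F.FT
  TTFT.
  F.FTT
  ...FT
Step 3: 6 trees catch fire, 7 burn out
  .....
  ....F
  FF.F.
  ...FT
  ....F
Step 4: 1 trees catch fire, 6 burn out
  .....
  .....
  .....
  ....F
  .....
Step 5: 0 trees catch fire, 1 burn out
  .....
  .....
  .....
  .....
  .....

.....
.....
.....
.....
.....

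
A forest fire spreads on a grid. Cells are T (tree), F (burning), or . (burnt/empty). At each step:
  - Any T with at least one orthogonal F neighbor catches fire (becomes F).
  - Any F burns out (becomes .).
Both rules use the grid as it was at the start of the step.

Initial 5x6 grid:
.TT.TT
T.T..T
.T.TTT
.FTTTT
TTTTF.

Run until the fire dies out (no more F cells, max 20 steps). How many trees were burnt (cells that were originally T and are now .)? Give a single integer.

Step 1: +5 fires, +2 burnt (F count now 5)
Step 2: +5 fires, +5 burnt (F count now 5)
Step 3: +2 fires, +5 burnt (F count now 2)
Step 4: +1 fires, +2 burnt (F count now 1)
Step 5: +1 fires, +1 burnt (F count now 1)
Step 6: +1 fires, +1 burnt (F count now 1)
Step 7: +0 fires, +1 burnt (F count now 0)
Fire out after step 7
Initially T: 19, now '.': 26
Total burnt (originally-T cells now '.'): 15

Answer: 15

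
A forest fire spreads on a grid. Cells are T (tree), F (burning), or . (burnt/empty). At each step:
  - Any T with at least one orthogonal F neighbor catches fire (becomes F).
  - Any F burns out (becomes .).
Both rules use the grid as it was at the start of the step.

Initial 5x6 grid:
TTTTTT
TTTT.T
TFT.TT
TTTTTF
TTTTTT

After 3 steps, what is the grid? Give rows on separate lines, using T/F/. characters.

Step 1: 7 trees catch fire, 2 burn out
  TTTTTT
  TFTT.T
  F.F.TF
  TFTTF.
  TTTTTF
Step 2: 10 trees catch fire, 7 burn out
  TFTTTT
  F.FT.F
  ....F.
  F.FF..
  TFTTF.
Step 3: 7 trees catch fire, 10 burn out
  F.FTTF
  ...F..
  ......
  ......
  F.FF..

F.FTTF
...F..
......
......
F.FF..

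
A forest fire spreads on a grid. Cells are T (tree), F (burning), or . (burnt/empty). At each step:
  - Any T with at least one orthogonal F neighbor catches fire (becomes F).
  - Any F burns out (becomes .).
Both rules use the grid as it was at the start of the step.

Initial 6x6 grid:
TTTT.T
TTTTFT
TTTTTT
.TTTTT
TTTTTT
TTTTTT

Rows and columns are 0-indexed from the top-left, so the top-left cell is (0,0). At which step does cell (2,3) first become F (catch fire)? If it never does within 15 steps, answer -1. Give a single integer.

Step 1: cell (2,3)='T' (+3 fires, +1 burnt)
Step 2: cell (2,3)='F' (+6 fires, +3 burnt)
  -> target ignites at step 2
Step 3: cell (2,3)='.' (+6 fires, +6 burnt)
Step 4: cell (2,3)='.' (+7 fires, +6 burnt)
Step 5: cell (2,3)='.' (+6 fires, +7 burnt)
Step 6: cell (2,3)='.' (+2 fires, +6 burnt)
Step 7: cell (2,3)='.' (+2 fires, +2 burnt)
Step 8: cell (2,3)='.' (+1 fires, +2 burnt)
Step 9: cell (2,3)='.' (+0 fires, +1 burnt)
  fire out at step 9

2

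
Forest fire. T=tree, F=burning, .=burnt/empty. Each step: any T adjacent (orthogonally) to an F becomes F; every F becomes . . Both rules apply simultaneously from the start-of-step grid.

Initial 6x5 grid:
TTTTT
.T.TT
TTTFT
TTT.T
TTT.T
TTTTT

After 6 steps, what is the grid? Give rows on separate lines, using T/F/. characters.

Step 1: 3 trees catch fire, 1 burn out
  TTTTT
  .T.FT
  TTF.F
  TTT.T
  TTT.T
  TTTTT
Step 2: 5 trees catch fire, 3 burn out
  TTTFT
  .T..F
  TF...
  TTF.F
  TTT.T
  TTTTT
Step 3: 7 trees catch fire, 5 burn out
  TTF.F
  .F...
  F....
  TF...
  TTF.F
  TTTTT
Step 4: 5 trees catch fire, 7 burn out
  TF...
  .....
  .....
  F....
  TF...
  TTFTF
Step 5: 4 trees catch fire, 5 burn out
  F....
  .....
  .....
  .....
  F....
  TF.F.
Step 6: 1 trees catch fire, 4 burn out
  .....
  .....
  .....
  .....
  .....
  F....

.....
.....
.....
.....
.....
F....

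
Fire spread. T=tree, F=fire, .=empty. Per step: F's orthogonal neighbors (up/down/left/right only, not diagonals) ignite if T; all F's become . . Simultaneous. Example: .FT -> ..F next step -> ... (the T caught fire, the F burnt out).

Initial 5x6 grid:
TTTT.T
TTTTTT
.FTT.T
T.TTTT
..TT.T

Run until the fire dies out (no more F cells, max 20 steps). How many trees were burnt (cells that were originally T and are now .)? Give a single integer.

Step 1: +2 fires, +1 burnt (F count now 2)
Step 2: +5 fires, +2 burnt (F count now 5)
Step 3: +5 fires, +5 burnt (F count now 5)
Step 4: +4 fires, +5 burnt (F count now 4)
Step 5: +2 fires, +4 burnt (F count now 2)
Step 6: +3 fires, +2 burnt (F count now 3)
Step 7: +0 fires, +3 burnt (F count now 0)
Fire out after step 7
Initially T: 22, now '.': 29
Total burnt (originally-T cells now '.'): 21

Answer: 21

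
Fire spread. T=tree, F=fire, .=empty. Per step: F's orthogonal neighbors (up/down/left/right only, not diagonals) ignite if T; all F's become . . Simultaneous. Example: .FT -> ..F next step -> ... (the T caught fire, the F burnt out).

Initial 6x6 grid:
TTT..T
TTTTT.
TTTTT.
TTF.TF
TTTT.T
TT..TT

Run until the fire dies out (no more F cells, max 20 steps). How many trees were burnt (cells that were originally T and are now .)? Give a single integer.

Step 1: +5 fires, +2 burnt (F count now 5)
Step 2: +8 fires, +5 burnt (F count now 8)
Step 3: +8 fires, +8 burnt (F count now 8)
Step 4: +3 fires, +8 burnt (F count now 3)
Step 5: +1 fires, +3 burnt (F count now 1)
Step 6: +0 fires, +1 burnt (F count now 0)
Fire out after step 6
Initially T: 26, now '.': 35
Total burnt (originally-T cells now '.'): 25

Answer: 25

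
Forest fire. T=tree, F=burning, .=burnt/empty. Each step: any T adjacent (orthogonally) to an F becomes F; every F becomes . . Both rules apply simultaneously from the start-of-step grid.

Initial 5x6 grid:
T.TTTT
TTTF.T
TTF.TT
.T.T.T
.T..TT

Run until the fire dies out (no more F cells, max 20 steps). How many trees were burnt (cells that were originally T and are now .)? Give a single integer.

Answer: 18

Derivation:
Step 1: +3 fires, +2 burnt (F count now 3)
Step 2: +5 fires, +3 burnt (F count now 5)
Step 3: +3 fires, +5 burnt (F count now 3)
Step 4: +2 fires, +3 burnt (F count now 2)
Step 5: +1 fires, +2 burnt (F count now 1)
Step 6: +2 fires, +1 burnt (F count now 2)
Step 7: +1 fires, +2 burnt (F count now 1)
Step 8: +1 fires, +1 burnt (F count now 1)
Step 9: +0 fires, +1 burnt (F count now 0)
Fire out after step 9
Initially T: 19, now '.': 29
Total burnt (originally-T cells now '.'): 18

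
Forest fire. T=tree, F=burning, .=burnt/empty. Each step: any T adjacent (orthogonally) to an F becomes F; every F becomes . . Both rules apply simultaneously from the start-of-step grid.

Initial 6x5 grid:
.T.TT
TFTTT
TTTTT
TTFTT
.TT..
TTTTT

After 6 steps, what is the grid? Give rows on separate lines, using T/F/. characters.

Step 1: 8 trees catch fire, 2 burn out
  .F.TT
  F.FTT
  TFFTT
  TF.FT
  .TF..
  TTTTT
Step 2: 7 trees catch fire, 8 burn out
  ...TT
  ...FT
  F..FT
  F...F
  .F...
  TTFTT
Step 3: 5 trees catch fire, 7 burn out
  ...FT
  ....F
  ....F
  .....
  .....
  TF.FT
Step 4: 3 trees catch fire, 5 burn out
  ....F
  .....
  .....
  .....
  .....
  F...F
Step 5: 0 trees catch fire, 3 burn out
  .....
  .....
  .....
  .....
  .....
  .....
Step 6: 0 trees catch fire, 0 burn out
  .....
  .....
  .....
  .....
  .....
  .....

.....
.....
.....
.....
.....
.....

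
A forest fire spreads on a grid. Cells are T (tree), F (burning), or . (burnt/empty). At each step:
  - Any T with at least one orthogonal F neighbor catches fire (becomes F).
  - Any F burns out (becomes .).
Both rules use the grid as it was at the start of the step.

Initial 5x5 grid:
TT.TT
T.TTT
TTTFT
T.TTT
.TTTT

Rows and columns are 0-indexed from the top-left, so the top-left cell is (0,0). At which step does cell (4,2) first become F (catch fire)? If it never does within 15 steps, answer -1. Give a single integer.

Step 1: cell (4,2)='T' (+4 fires, +1 burnt)
Step 2: cell (4,2)='T' (+7 fires, +4 burnt)
Step 3: cell (4,2)='F' (+4 fires, +7 burnt)
  -> target ignites at step 3
Step 4: cell (4,2)='.' (+3 fires, +4 burnt)
Step 5: cell (4,2)='.' (+1 fires, +3 burnt)
Step 6: cell (4,2)='.' (+1 fires, +1 burnt)
Step 7: cell (4,2)='.' (+0 fires, +1 burnt)
  fire out at step 7

3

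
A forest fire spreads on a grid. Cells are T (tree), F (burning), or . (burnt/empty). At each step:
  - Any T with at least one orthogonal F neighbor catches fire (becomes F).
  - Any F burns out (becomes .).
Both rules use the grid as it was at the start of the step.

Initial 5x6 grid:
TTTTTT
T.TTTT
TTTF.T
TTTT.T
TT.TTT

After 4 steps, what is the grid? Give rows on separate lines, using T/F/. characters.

Step 1: 3 trees catch fire, 1 burn out
  TTTTTT
  T.TFTT
  TTF..T
  TTTF.T
  TT.TTT
Step 2: 6 trees catch fire, 3 burn out
  TTTFTT
  T.F.FT
  TF...T
  TTF..T
  TT.FTT
Step 3: 6 trees catch fire, 6 burn out
  TTF.FT
  T....F
  F....T
  TF...T
  TT..FT
Step 4: 7 trees catch fire, 6 burn out
  TF...F
  F.....
  .....F
  F....T
  TF...F

TF...F
F.....
.....F
F....T
TF...F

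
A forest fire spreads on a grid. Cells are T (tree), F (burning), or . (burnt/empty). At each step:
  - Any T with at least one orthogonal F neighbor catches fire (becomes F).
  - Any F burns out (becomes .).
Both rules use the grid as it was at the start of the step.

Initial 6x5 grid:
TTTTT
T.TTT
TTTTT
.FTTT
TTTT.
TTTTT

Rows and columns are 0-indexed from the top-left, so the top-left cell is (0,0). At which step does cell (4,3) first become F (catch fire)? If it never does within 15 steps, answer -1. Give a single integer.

Step 1: cell (4,3)='T' (+3 fires, +1 burnt)
Step 2: cell (4,3)='T' (+6 fires, +3 burnt)
Step 3: cell (4,3)='F' (+7 fires, +6 burnt)
  -> target ignites at step 3
Step 4: cell (4,3)='.' (+5 fires, +7 burnt)
Step 5: cell (4,3)='.' (+4 fires, +5 burnt)
Step 6: cell (4,3)='.' (+1 fires, +4 burnt)
Step 7: cell (4,3)='.' (+0 fires, +1 burnt)
  fire out at step 7

3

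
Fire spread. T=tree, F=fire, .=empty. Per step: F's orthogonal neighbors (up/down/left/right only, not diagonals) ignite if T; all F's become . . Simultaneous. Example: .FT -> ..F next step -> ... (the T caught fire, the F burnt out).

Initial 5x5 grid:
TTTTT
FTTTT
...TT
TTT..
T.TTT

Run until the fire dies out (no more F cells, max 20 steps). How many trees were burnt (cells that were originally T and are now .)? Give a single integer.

Answer: 11

Derivation:
Step 1: +2 fires, +1 burnt (F count now 2)
Step 2: +2 fires, +2 burnt (F count now 2)
Step 3: +2 fires, +2 burnt (F count now 2)
Step 4: +3 fires, +2 burnt (F count now 3)
Step 5: +2 fires, +3 burnt (F count now 2)
Step 6: +0 fires, +2 burnt (F count now 0)
Fire out after step 6
Initially T: 18, now '.': 18
Total burnt (originally-T cells now '.'): 11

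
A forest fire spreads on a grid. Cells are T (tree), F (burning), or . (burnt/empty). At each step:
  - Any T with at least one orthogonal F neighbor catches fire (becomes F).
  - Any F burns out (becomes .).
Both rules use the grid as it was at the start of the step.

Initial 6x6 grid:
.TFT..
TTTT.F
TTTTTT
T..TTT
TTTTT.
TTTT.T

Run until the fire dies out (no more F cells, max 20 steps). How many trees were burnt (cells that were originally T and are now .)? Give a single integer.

Answer: 25

Derivation:
Step 1: +4 fires, +2 burnt (F count now 4)
Step 2: +5 fires, +4 burnt (F count now 5)
Step 3: +4 fires, +5 burnt (F count now 4)
Step 4: +3 fires, +4 burnt (F count now 3)
Step 5: +2 fires, +3 burnt (F count now 2)
Step 6: +3 fires, +2 burnt (F count now 3)
Step 7: +3 fires, +3 burnt (F count now 3)
Step 8: +1 fires, +3 burnt (F count now 1)
Step 9: +0 fires, +1 burnt (F count now 0)
Fire out after step 9
Initially T: 26, now '.': 35
Total burnt (originally-T cells now '.'): 25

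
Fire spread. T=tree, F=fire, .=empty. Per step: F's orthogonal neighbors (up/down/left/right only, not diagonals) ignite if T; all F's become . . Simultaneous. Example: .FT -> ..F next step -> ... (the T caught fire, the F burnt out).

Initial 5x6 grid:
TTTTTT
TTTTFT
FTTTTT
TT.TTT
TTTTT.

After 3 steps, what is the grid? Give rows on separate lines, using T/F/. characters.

Step 1: 7 trees catch fire, 2 burn out
  TTTTFT
  FTTF.F
  .FTTFT
  FT.TTT
  TTTTT.
Step 2: 11 trees catch fire, 7 burn out
  FTTF.F
  .FF...
  ..FF.F
  .F.TFT
  FTTTT.
Step 3: 6 trees catch fire, 11 burn out
  .FF...
  ......
  ......
  ...F.F
  .FTTF.

.FF...
......
......
...F.F
.FTTF.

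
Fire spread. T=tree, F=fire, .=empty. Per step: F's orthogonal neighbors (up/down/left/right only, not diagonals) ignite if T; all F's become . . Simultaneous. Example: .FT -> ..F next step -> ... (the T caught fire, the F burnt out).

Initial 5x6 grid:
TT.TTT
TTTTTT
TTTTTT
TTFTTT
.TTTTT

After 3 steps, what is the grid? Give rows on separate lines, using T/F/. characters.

Step 1: 4 trees catch fire, 1 burn out
  TT.TTT
  TTTTTT
  TTFTTT
  TF.FTT
  .TFTTT
Step 2: 7 trees catch fire, 4 burn out
  TT.TTT
  TTFTTT
  TF.FTT
  F...FT
  .F.FTT
Step 3: 6 trees catch fire, 7 burn out
  TT.TTT
  TF.FTT
  F...FT
  .....F
  ....FT

TT.TTT
TF.FTT
F...FT
.....F
....FT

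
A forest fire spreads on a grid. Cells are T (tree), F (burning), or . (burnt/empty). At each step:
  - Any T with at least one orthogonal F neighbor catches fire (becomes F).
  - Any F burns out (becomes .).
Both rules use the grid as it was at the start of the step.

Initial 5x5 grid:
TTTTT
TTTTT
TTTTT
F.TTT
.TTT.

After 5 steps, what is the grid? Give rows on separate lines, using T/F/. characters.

Step 1: 1 trees catch fire, 1 burn out
  TTTTT
  TTTTT
  FTTTT
  ..TTT
  .TTT.
Step 2: 2 trees catch fire, 1 burn out
  TTTTT
  FTTTT
  .FTTT
  ..TTT
  .TTT.
Step 3: 3 trees catch fire, 2 burn out
  FTTTT
  .FTTT
  ..FTT
  ..TTT
  .TTT.
Step 4: 4 trees catch fire, 3 burn out
  .FTTT
  ..FTT
  ...FT
  ..FTT
  .TTT.
Step 5: 5 trees catch fire, 4 burn out
  ..FTT
  ...FT
  ....F
  ...FT
  .TFT.

..FTT
...FT
....F
...FT
.TFT.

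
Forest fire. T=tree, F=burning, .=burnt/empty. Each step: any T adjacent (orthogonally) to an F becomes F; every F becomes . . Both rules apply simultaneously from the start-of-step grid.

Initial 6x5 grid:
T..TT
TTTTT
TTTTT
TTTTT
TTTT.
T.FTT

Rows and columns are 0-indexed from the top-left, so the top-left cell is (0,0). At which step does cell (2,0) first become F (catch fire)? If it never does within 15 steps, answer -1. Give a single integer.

Step 1: cell (2,0)='T' (+2 fires, +1 burnt)
Step 2: cell (2,0)='T' (+4 fires, +2 burnt)
Step 3: cell (2,0)='T' (+4 fires, +4 burnt)
Step 4: cell (2,0)='T' (+6 fires, +4 burnt)
Step 5: cell (2,0)='F' (+4 fires, +6 burnt)
  -> target ignites at step 5
Step 6: cell (2,0)='.' (+3 fires, +4 burnt)
Step 7: cell (2,0)='.' (+2 fires, +3 burnt)
Step 8: cell (2,0)='.' (+0 fires, +2 burnt)
  fire out at step 8

5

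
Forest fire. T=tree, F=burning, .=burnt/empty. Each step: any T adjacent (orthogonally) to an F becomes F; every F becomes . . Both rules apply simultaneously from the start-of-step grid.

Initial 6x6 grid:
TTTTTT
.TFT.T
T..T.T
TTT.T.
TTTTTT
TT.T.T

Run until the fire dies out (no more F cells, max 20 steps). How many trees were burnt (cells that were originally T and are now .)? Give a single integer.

Answer: 11

Derivation:
Step 1: +3 fires, +1 burnt (F count now 3)
Step 2: +3 fires, +3 burnt (F count now 3)
Step 3: +2 fires, +3 burnt (F count now 2)
Step 4: +1 fires, +2 burnt (F count now 1)
Step 5: +1 fires, +1 burnt (F count now 1)
Step 6: +1 fires, +1 burnt (F count now 1)
Step 7: +0 fires, +1 burnt (F count now 0)
Fire out after step 7
Initially T: 26, now '.': 21
Total burnt (originally-T cells now '.'): 11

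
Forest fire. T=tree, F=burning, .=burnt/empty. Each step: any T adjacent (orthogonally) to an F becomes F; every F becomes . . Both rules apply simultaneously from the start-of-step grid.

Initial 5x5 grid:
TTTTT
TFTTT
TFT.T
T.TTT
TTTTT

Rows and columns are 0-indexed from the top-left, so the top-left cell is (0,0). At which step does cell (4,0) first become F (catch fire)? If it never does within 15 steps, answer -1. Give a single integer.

Step 1: cell (4,0)='T' (+5 fires, +2 burnt)
Step 2: cell (4,0)='T' (+5 fires, +5 burnt)
Step 3: cell (4,0)='F' (+5 fires, +5 burnt)
  -> target ignites at step 3
Step 4: cell (4,0)='.' (+5 fires, +5 burnt)
Step 5: cell (4,0)='.' (+1 fires, +5 burnt)
Step 6: cell (4,0)='.' (+0 fires, +1 burnt)
  fire out at step 6

3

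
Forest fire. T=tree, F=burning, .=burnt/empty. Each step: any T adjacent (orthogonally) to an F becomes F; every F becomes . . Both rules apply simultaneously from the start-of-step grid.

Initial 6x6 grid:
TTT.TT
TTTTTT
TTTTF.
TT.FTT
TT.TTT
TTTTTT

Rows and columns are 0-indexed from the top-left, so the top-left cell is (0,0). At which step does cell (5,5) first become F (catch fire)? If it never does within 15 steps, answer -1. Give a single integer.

Step 1: cell (5,5)='T' (+4 fires, +2 burnt)
Step 2: cell (5,5)='T' (+7 fires, +4 burnt)
Step 3: cell (5,5)='T' (+6 fires, +7 burnt)
Step 4: cell (5,5)='F' (+6 fires, +6 burnt)
  -> target ignites at step 4
Step 5: cell (5,5)='.' (+5 fires, +6 burnt)
Step 6: cell (5,5)='.' (+2 fires, +5 burnt)
Step 7: cell (5,5)='.' (+0 fires, +2 burnt)
  fire out at step 7

4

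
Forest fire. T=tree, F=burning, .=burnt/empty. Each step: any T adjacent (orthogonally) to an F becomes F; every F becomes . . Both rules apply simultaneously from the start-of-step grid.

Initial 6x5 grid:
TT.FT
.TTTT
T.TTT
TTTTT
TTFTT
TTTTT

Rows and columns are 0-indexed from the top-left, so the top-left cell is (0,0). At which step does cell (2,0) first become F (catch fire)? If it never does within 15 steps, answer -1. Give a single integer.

Step 1: cell (2,0)='T' (+6 fires, +2 burnt)
Step 2: cell (2,0)='T' (+10 fires, +6 burnt)
Step 3: cell (2,0)='T' (+6 fires, +10 burnt)
Step 4: cell (2,0)='F' (+2 fires, +6 burnt)
  -> target ignites at step 4
Step 5: cell (2,0)='.' (+1 fires, +2 burnt)
Step 6: cell (2,0)='.' (+0 fires, +1 burnt)
  fire out at step 6

4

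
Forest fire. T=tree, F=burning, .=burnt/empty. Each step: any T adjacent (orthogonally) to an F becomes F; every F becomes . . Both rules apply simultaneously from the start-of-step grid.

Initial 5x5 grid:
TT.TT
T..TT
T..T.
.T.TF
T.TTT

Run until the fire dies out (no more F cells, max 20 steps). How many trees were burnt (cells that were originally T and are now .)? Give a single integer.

Step 1: +2 fires, +1 burnt (F count now 2)
Step 2: +2 fires, +2 burnt (F count now 2)
Step 3: +2 fires, +2 burnt (F count now 2)
Step 4: +2 fires, +2 burnt (F count now 2)
Step 5: +1 fires, +2 burnt (F count now 1)
Step 6: +0 fires, +1 burnt (F count now 0)
Fire out after step 6
Initially T: 15, now '.': 19
Total burnt (originally-T cells now '.'): 9

Answer: 9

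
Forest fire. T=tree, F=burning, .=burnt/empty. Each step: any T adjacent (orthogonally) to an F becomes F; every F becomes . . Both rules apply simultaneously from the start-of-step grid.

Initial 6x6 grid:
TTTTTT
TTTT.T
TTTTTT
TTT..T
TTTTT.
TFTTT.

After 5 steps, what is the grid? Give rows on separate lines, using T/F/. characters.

Step 1: 3 trees catch fire, 1 burn out
  TTTTTT
  TTTT.T
  TTTTTT
  TTT..T
  TFTTT.
  F.FTT.
Step 2: 4 trees catch fire, 3 burn out
  TTTTTT
  TTTT.T
  TTTTTT
  TFT..T
  F.FTT.
  ...FT.
Step 3: 5 trees catch fire, 4 burn out
  TTTTTT
  TTTT.T
  TFTTTT
  F.F..T
  ...FT.
  ....F.
Step 4: 4 trees catch fire, 5 burn out
  TTTTTT
  TFTT.T
  F.FTTT
  .....T
  ....F.
  ......
Step 5: 4 trees catch fire, 4 burn out
  TFTTTT
  F.FT.T
  ...FTT
  .....T
  ......
  ......

TFTTTT
F.FT.T
...FTT
.....T
......
......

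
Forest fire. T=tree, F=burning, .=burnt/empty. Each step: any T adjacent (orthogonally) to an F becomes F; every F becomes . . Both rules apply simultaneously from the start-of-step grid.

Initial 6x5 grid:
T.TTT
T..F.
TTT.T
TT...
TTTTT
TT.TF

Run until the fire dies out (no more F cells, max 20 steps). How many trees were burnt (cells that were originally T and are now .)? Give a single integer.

Step 1: +3 fires, +2 burnt (F count now 3)
Step 2: +3 fires, +3 burnt (F count now 3)
Step 3: +1 fires, +3 burnt (F count now 1)
Step 4: +1 fires, +1 burnt (F count now 1)
Step 5: +3 fires, +1 burnt (F count now 3)
Step 6: +3 fires, +3 burnt (F count now 3)
Step 7: +2 fires, +3 burnt (F count now 2)
Step 8: +1 fires, +2 burnt (F count now 1)
Step 9: +1 fires, +1 burnt (F count now 1)
Step 10: +0 fires, +1 burnt (F count now 0)
Fire out after step 10
Initially T: 19, now '.': 29
Total burnt (originally-T cells now '.'): 18

Answer: 18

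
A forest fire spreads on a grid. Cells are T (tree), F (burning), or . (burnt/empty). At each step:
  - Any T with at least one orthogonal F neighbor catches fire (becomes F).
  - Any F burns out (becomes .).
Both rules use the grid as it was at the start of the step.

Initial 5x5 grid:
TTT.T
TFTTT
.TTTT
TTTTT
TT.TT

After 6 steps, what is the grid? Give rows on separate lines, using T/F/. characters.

Step 1: 4 trees catch fire, 1 burn out
  TFT.T
  F.FTT
  .FTTT
  TTTTT
  TT.TT
Step 2: 5 trees catch fire, 4 burn out
  F.F.T
  ...FT
  ..FTT
  TFTTT
  TT.TT
Step 3: 5 trees catch fire, 5 burn out
  ....T
  ....F
  ...FT
  F.FTT
  TF.TT
Step 4: 4 trees catch fire, 5 burn out
  ....F
  .....
  ....F
  ...FT
  F..TT
Step 5: 2 trees catch fire, 4 burn out
  .....
  .....
  .....
  ....F
  ...FT
Step 6: 1 trees catch fire, 2 burn out
  .....
  .....
  .....
  .....
  ....F

.....
.....
.....
.....
....F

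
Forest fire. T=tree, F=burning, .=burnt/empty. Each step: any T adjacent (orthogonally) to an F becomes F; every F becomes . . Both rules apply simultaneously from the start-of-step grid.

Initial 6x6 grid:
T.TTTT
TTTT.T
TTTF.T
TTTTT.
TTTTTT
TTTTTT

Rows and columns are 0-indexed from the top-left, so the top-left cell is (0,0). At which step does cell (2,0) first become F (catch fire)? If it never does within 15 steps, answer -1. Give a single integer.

Step 1: cell (2,0)='T' (+3 fires, +1 burnt)
Step 2: cell (2,0)='T' (+6 fires, +3 burnt)
Step 3: cell (2,0)='F' (+8 fires, +6 burnt)
  -> target ignites at step 3
Step 4: cell (2,0)='.' (+7 fires, +8 burnt)
Step 5: cell (2,0)='.' (+5 fires, +7 burnt)
Step 6: cell (2,0)='.' (+2 fires, +5 burnt)
Step 7: cell (2,0)='.' (+0 fires, +2 burnt)
  fire out at step 7

3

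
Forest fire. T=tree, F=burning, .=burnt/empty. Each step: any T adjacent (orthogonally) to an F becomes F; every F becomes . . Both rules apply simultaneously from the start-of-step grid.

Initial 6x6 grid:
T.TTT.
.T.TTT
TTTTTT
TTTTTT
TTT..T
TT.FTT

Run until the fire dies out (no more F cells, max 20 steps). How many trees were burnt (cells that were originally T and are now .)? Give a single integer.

Step 1: +1 fires, +1 burnt (F count now 1)
Step 2: +1 fires, +1 burnt (F count now 1)
Step 3: +1 fires, +1 burnt (F count now 1)
Step 4: +1 fires, +1 burnt (F count now 1)
Step 5: +2 fires, +1 burnt (F count now 2)
Step 6: +3 fires, +2 burnt (F count now 3)
Step 7: +3 fires, +3 burnt (F count now 3)
Step 8: +5 fires, +3 burnt (F count now 5)
Step 9: +4 fires, +5 burnt (F count now 4)
Step 10: +5 fires, +4 burnt (F count now 5)
Step 11: +1 fires, +5 burnt (F count now 1)
Step 12: +0 fires, +1 burnt (F count now 0)
Fire out after step 12
Initially T: 28, now '.': 35
Total burnt (originally-T cells now '.'): 27

Answer: 27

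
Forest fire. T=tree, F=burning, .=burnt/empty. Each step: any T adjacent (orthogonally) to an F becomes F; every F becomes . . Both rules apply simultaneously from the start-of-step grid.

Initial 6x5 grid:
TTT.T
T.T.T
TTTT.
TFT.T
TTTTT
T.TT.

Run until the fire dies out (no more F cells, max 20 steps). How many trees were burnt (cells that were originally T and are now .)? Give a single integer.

Step 1: +4 fires, +1 burnt (F count now 4)
Step 2: +4 fires, +4 burnt (F count now 4)
Step 3: +6 fires, +4 burnt (F count now 6)
Step 4: +4 fires, +6 burnt (F count now 4)
Step 5: +2 fires, +4 burnt (F count now 2)
Step 6: +0 fires, +2 burnt (F count now 0)
Fire out after step 6
Initially T: 22, now '.': 28
Total burnt (originally-T cells now '.'): 20

Answer: 20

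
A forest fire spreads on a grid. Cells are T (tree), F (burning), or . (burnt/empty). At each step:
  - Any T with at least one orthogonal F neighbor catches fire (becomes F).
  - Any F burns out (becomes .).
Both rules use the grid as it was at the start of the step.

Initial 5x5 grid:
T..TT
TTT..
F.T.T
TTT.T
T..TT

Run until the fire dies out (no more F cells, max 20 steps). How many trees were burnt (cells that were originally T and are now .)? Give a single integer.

Answer: 9

Derivation:
Step 1: +2 fires, +1 burnt (F count now 2)
Step 2: +4 fires, +2 burnt (F count now 4)
Step 3: +2 fires, +4 burnt (F count now 2)
Step 4: +1 fires, +2 burnt (F count now 1)
Step 5: +0 fires, +1 burnt (F count now 0)
Fire out after step 5
Initially T: 15, now '.': 19
Total burnt (originally-T cells now '.'): 9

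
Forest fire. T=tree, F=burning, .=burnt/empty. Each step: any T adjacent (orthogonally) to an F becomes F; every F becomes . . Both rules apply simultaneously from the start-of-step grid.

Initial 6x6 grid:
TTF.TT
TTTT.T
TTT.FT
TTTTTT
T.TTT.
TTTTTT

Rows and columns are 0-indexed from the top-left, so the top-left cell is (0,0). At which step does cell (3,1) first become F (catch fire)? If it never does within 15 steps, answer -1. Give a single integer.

Step 1: cell (3,1)='T' (+4 fires, +2 burnt)
Step 2: cell (3,1)='T' (+8 fires, +4 burnt)
Step 3: cell (3,1)='T' (+6 fires, +8 burnt)
Step 4: cell (3,1)='F' (+6 fires, +6 burnt)
  -> target ignites at step 4
Step 5: cell (3,1)='.' (+2 fires, +6 burnt)
Step 6: cell (3,1)='.' (+2 fires, +2 burnt)
Step 7: cell (3,1)='.' (+1 fires, +2 burnt)
Step 8: cell (3,1)='.' (+0 fires, +1 burnt)
  fire out at step 8

4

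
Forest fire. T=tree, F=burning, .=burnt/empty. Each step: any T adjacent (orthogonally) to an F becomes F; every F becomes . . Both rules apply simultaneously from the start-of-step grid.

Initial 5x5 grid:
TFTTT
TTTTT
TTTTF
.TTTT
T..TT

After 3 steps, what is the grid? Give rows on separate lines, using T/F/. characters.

Step 1: 6 trees catch fire, 2 burn out
  F.FTT
  TFTTF
  TTTF.
  .TTTF
  T..TT
Step 2: 9 trees catch fire, 6 burn out
  ...FF
  F.FF.
  TFF..
  .TTF.
  T..TF
Step 3: 4 trees catch fire, 9 burn out
  .....
  .....
  F....
  .FF..
  T..F.

.....
.....
F....
.FF..
T..F.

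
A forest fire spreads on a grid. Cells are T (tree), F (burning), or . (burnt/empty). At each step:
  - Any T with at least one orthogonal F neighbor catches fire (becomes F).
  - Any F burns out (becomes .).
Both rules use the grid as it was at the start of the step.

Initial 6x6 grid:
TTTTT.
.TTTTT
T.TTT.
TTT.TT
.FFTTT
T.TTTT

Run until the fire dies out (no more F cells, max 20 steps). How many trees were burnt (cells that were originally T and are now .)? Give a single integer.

Step 1: +4 fires, +2 burnt (F count now 4)
Step 2: +4 fires, +4 burnt (F count now 4)
Step 3: +6 fires, +4 burnt (F count now 6)
Step 4: +6 fires, +6 burnt (F count now 6)
Step 5: +3 fires, +6 burnt (F count now 3)
Step 6: +3 fires, +3 burnt (F count now 3)
Step 7: +0 fires, +3 burnt (F count now 0)
Fire out after step 7
Initially T: 27, now '.': 35
Total burnt (originally-T cells now '.'): 26

Answer: 26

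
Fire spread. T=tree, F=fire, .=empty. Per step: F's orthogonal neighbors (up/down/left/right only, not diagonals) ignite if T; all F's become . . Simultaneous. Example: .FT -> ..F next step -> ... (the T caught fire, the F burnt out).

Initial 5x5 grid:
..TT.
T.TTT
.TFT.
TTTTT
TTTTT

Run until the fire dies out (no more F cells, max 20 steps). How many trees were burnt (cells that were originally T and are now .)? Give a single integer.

Answer: 17

Derivation:
Step 1: +4 fires, +1 burnt (F count now 4)
Step 2: +5 fires, +4 burnt (F count now 5)
Step 3: +6 fires, +5 burnt (F count now 6)
Step 4: +2 fires, +6 burnt (F count now 2)
Step 5: +0 fires, +2 burnt (F count now 0)
Fire out after step 5
Initially T: 18, now '.': 24
Total burnt (originally-T cells now '.'): 17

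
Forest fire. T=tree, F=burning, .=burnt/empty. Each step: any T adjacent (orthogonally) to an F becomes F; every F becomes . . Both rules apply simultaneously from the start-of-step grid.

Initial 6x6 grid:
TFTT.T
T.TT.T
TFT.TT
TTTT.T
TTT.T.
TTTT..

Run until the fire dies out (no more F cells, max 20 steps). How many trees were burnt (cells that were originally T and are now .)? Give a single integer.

Step 1: +5 fires, +2 burnt (F count now 5)
Step 2: +6 fires, +5 burnt (F count now 6)
Step 3: +5 fires, +6 burnt (F count now 5)
Step 4: +2 fires, +5 burnt (F count now 2)
Step 5: +1 fires, +2 burnt (F count now 1)
Step 6: +0 fires, +1 burnt (F count now 0)
Fire out after step 6
Initially T: 25, now '.': 30
Total burnt (originally-T cells now '.'): 19

Answer: 19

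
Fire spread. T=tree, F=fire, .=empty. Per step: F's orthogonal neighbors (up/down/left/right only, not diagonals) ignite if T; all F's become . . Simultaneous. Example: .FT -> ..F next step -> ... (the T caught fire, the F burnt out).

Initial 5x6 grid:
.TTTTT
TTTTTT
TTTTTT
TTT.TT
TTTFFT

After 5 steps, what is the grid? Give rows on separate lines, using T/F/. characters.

Step 1: 3 trees catch fire, 2 burn out
  .TTTTT
  TTTTTT
  TTTTTT
  TTT.FT
  TTF..F
Step 2: 4 trees catch fire, 3 burn out
  .TTTTT
  TTTTTT
  TTTTFT
  TTF..F
  TF....
Step 3: 6 trees catch fire, 4 burn out
  .TTTTT
  TTTTFT
  TTFF.F
  TF....
  F.....
Step 4: 6 trees catch fire, 6 burn out
  .TTTFT
  TTFF.F
  TF....
  F.....
  ......
Step 5: 5 trees catch fire, 6 burn out
  .TFF.F
  TF....
  F.....
  ......
  ......

.TFF.F
TF....
F.....
......
......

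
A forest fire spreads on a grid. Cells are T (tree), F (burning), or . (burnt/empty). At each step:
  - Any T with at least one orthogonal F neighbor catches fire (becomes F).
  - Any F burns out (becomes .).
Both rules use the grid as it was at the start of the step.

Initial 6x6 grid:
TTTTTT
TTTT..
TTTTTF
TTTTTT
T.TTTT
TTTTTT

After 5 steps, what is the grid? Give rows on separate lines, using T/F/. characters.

Step 1: 2 trees catch fire, 1 burn out
  TTTTTT
  TTTT..
  TTTTF.
  TTTTTF
  T.TTTT
  TTTTTT
Step 2: 3 trees catch fire, 2 burn out
  TTTTTT
  TTTT..
  TTTF..
  TTTTF.
  T.TTTF
  TTTTTT
Step 3: 5 trees catch fire, 3 burn out
  TTTTTT
  TTTF..
  TTF...
  TTTF..
  T.TTF.
  TTTTTF
Step 4: 6 trees catch fire, 5 burn out
  TTTFTT
  TTF...
  TF....
  TTF...
  T.TF..
  TTTTF.
Step 5: 7 trees catch fire, 6 burn out
  TTF.FT
  TF....
  F.....
  TF....
  T.F...
  TTTF..

TTF.FT
TF....
F.....
TF....
T.F...
TTTF..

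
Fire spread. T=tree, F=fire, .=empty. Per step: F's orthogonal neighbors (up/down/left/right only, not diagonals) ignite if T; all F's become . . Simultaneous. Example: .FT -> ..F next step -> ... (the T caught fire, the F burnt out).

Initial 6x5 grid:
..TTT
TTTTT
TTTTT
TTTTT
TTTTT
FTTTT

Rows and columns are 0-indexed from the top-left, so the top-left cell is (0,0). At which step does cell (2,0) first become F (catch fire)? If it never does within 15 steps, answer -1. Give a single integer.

Step 1: cell (2,0)='T' (+2 fires, +1 burnt)
Step 2: cell (2,0)='T' (+3 fires, +2 burnt)
Step 3: cell (2,0)='F' (+4 fires, +3 burnt)
  -> target ignites at step 3
Step 4: cell (2,0)='.' (+5 fires, +4 burnt)
Step 5: cell (2,0)='.' (+4 fires, +5 burnt)
Step 6: cell (2,0)='.' (+3 fires, +4 burnt)
Step 7: cell (2,0)='.' (+3 fires, +3 burnt)
Step 8: cell (2,0)='.' (+2 fires, +3 burnt)
Step 9: cell (2,0)='.' (+1 fires, +2 burnt)
Step 10: cell (2,0)='.' (+0 fires, +1 burnt)
  fire out at step 10

3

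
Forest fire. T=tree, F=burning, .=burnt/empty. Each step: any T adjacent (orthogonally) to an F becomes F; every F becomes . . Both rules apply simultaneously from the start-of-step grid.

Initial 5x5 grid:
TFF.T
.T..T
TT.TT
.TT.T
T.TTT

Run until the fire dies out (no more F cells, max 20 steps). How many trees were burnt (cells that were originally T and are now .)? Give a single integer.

Step 1: +2 fires, +2 burnt (F count now 2)
Step 2: +1 fires, +2 burnt (F count now 1)
Step 3: +2 fires, +1 burnt (F count now 2)
Step 4: +1 fires, +2 burnt (F count now 1)
Step 5: +1 fires, +1 burnt (F count now 1)
Step 6: +1 fires, +1 burnt (F count now 1)
Step 7: +1 fires, +1 burnt (F count now 1)
Step 8: +1 fires, +1 burnt (F count now 1)
Step 9: +1 fires, +1 burnt (F count now 1)
Step 10: +2 fires, +1 burnt (F count now 2)
Step 11: +1 fires, +2 burnt (F count now 1)
Step 12: +0 fires, +1 burnt (F count now 0)
Fire out after step 12
Initially T: 15, now '.': 24
Total burnt (originally-T cells now '.'): 14

Answer: 14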